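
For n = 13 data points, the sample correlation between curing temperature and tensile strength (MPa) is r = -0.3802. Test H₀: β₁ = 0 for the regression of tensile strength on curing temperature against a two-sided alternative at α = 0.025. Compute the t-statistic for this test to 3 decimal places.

t = r·√(n − 2)/√(1 − r²) = -0.3802·√11/√0.855448 = -1.363.
df = n − 2 = 11.
Two-sided p ≈ 0.2000, which is ≥ 0.025, so fail to reject H₀.
The data do not give significant evidence of a linear association between curing temperature and tensile strength.

t = -1.363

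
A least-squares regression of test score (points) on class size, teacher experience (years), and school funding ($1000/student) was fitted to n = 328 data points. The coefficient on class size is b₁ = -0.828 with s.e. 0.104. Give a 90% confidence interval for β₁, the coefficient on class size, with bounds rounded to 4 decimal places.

(-0.9996, -0.6564)

df = n − k − 1 = 328 − 3 − 1 = 324.
t* = t_{0.05, 324} = 1.64957.
Margin = t* × SE = 1.64957 × 0.104 = 0.171555.
CI: -0.828 ± 0.171555 → (-0.9996, -0.6564).
With 90% confidence, each one-unit increase in class size is associated with a change of between -0.9996 and -0.6564 points in test score, holding the other predictors fixed.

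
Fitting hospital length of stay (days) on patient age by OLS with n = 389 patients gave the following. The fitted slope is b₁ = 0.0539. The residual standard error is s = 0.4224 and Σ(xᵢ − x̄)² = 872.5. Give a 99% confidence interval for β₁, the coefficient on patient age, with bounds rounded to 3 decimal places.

(0.017, 0.091)

SE(b₁) = s/√Sₓₓ = 0.4224/√872.5 = 0.0143002.
df = n − 2 = 387.
t* = t_{0.005, 387} = 2.588593.
Margin = t* × SE = 2.588593 × 0.0143002 = 0.03702.
CI: 0.0539 ± 0.03702 → (0.017, 0.091).
With 99% confidence, each one-unit increase in patient age is associated with a change of between 0.017 and 0.091 days in hospital length of stay.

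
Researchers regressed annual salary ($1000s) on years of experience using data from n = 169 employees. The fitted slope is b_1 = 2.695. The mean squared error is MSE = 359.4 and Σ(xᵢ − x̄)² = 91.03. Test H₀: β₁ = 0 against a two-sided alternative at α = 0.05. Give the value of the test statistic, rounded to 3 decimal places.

t = 1.356

SE(b_1) = √(MSE/Sₓₓ) = √(359.4/91.03) = 1.98699.
t = 2.695 / 1.98699 = 1.356.
df = n − 2 = 167.
Two-sided p ≈ 0.1768, which is ≥ 0.05, so fail to reject H₀.
The data do not give significant evidence of an association between years of experience and annual salary.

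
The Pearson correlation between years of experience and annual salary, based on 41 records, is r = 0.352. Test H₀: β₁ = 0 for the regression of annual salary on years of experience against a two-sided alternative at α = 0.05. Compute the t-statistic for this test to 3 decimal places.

t = 2.349

t = r·√(n − 2)/√(1 − r²) = 0.352·√39/√0.876096 = 2.349.
df = n − 2 = 39.
Two-sided p ≈ 0.0240, which is < 0.05, so reject H₀.
There is evidence of a linear association between years of experience and annual salary.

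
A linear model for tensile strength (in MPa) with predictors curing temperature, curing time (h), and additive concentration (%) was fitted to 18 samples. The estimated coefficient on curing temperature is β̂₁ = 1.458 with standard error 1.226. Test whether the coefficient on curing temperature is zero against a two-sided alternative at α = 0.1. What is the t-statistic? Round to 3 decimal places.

H₀: β₁ = 0 vs H₁: β₁ ≠ 0.
t = (β̂₁ − β₁⁰)/SE = 1.458 / 1.226 = 1.189.
df = n − k − 1 = 18 − 3 − 1 = 14.
Two-sided p ≈ 0.2541, which is ≥ 0.1, so fail to reject H₀.
The data do not give significant evidence of an association between curing temperature and tensile strength, after adjusting for the other predictors.

t = 1.189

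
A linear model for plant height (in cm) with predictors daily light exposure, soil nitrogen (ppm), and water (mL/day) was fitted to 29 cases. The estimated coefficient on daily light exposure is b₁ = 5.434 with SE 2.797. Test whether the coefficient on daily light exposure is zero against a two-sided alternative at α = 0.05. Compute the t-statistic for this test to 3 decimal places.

t = 1.943

H₀: β₁ = 0 vs H₁: β₁ ≠ 0.
t = (b₁ − β₁⁰)/SE = 5.434 / 2.797 = 1.943.
df = n − k − 1 = 29 − 3 − 1 = 25.
Two-sided p ≈ 0.0634, which is ≥ 0.05, so fail to reject H₀.
The data do not give significant evidence of an association between daily light exposure and plant height, after adjusting for the other predictors.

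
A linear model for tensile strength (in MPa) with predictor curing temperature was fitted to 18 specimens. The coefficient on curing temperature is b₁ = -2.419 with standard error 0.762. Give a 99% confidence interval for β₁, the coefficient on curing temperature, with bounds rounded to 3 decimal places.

(-4.645, -0.193)

df = n − 2 = 18 − 2 = 16.
t* = t_{0.005, 16} = 2.920782.
Margin = t* × SE = 2.920782 × 0.762 = 2.22564.
CI: -2.419 ± 2.22564 → (-4.645, -0.193).
With 99% confidence, each one-unit increase in curing temperature is associated with a change of between -4.645 and -0.193 MPa in tensile strength.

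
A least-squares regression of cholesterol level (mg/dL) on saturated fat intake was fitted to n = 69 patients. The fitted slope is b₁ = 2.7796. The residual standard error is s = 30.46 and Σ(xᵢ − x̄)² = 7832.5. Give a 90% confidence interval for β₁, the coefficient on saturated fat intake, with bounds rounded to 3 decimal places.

(2.206, 3.354)

SE(b₁) = s/√Sₓₓ = 30.46/√7832.5 = 0.344175.
df = n − 2 = 67.
t* = t_{0.05, 67} = 1.667916.
Margin = t* × SE = 1.667916 × 0.344175 = 0.57406.
CI: 2.7796 ± 0.57406 → (2.206, 3.354).
With 90% confidence, each one-unit increase in saturated fat intake is associated with a change of between 2.206 and 3.354 mg/dL in cholesterol level.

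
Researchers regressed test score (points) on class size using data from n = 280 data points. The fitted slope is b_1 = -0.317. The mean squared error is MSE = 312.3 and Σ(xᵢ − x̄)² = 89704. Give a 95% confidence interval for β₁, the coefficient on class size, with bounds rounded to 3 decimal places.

SE(b_1) = √(MSE/Sₓₓ) = √(312.3/89704) = 0.0590038.
df = n − 2 = 278.
t* = t_{0.025, 278} = 1.968534.
Margin = t* × SE = 1.968534 × 0.0590038 = 0.11615.
CI: -0.317 ± 0.11615 → (-0.433, -0.201).
With 95% confidence, each one-unit increase in class size is associated with a change of between -0.433 and -0.201 points in test score.

(-0.433, -0.201)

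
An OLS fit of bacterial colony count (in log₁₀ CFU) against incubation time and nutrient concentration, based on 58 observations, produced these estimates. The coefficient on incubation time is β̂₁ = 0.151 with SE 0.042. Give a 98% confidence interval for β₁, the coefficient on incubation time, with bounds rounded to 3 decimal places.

df = n − k − 1 = 58 − 2 − 1 = 55.
t* = t_{0.01, 55} = 2.396081.
Margin = t* × SE = 2.396081 × 0.042 = 0.10064.
CI: 0.151 ± 0.10064 → (0.050, 0.252).
With 98% confidence, each one-unit increase in incubation time is associated with a change of between 0.050 and 0.252 log₁₀ CFU in bacterial colony count, holding the other predictors fixed.

(0.050, 0.252)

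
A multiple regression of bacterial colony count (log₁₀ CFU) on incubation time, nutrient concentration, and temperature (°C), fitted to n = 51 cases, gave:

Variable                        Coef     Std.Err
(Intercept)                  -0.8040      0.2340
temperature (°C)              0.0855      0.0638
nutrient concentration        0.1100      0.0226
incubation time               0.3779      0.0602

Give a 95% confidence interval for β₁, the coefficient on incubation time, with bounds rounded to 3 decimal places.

(0.257, 0.499)

Read off: b = 0.3779, SE = 0.0602 for incubation time.
df = n − k − 1 = 51 − 3 − 1 = 47.
t* = t_{0.025, 47} = 2.011741.
Margin = t* × SE = 2.011741 × 0.0602 = 0.12111.
CI: 0.3779 ± 0.12111 → (0.257, 0.499).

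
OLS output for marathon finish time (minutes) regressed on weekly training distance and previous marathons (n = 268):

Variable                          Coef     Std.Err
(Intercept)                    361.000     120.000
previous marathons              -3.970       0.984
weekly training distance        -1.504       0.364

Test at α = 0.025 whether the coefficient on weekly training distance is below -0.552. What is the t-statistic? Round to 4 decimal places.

t = -2.6154

Read off: b = -1.504, SE = 0.364 for weekly training distance.
H₀: β₁ = -0.552 vs H₁: β₁ < -0.552.
t = (-1.504 − (-0.552)) / 0.364 = -2.6154.
df = n − k − 1 = 268 − 2 − 1 = 265.
One-sided p ≈ 0.0047, which is < 0.025, so reject H₀.
There is evidence that the true slope on weekly training distance is below -0.552 minutes per unit, holding the other predictors fixed.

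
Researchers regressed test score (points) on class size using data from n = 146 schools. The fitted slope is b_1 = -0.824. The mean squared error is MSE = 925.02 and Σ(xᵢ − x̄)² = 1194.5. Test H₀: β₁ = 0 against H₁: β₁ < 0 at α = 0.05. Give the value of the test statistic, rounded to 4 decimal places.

t = -0.9364

SE(b_1) = √(MSE/Sₓₓ) = √(925.02/1194.5) = 0.88.
t = -0.824 / 0.88 = -0.9364.
df = n − 2 = 144.
One-sided p ≈ 0.1753, which is ≥ 0.05, so fail to reject H₀.
The data do not give significant evidence that the true slope on class size is negative.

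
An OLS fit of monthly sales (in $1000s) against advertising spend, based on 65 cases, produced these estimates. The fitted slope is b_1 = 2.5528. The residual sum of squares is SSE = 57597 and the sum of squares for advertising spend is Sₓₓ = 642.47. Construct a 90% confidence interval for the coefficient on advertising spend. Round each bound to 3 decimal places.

MSE = SSE/(n − 2) = 57597/63 = 914.238.
SE(b_1) = √(MSE/Sₓₓ) = √(914.238/642.47) = 1.1929.
df = n − 2 = 63.
t* = t_{0.05, 63} = 1.669402.
Margin = t* × SE = 1.669402 × 1.1929 = 1.99143.
CI: 2.5528 ± 1.99143 → (0.561, 4.544).
With 90% confidence, each one-unit increase in advertising spend is associated with a change of between 0.561 and 4.544 $1000s in monthly sales.

(0.561, 4.544)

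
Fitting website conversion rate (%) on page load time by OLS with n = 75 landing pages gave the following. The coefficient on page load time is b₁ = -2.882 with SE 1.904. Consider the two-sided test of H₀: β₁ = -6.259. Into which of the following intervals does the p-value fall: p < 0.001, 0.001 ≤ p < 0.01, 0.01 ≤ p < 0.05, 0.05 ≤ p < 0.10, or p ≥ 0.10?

t = (-2.882 − (-6.259)) / 1.904 = 1.774.
df = n − 2 = 75 − 2 = 73.
Two-sided p = 2·P(T_{73} > |t|) ≈ 0.0803.
So 0.05 ≤ p < 0.10.

0.05 ≤ p < 0.10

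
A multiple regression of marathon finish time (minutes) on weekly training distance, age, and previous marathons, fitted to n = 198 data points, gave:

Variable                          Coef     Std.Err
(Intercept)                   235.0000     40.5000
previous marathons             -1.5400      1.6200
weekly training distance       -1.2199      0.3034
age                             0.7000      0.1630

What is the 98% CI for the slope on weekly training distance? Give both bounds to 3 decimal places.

(-1.932, -0.508)

Read off: b = -1.2199, SE = 0.3034 for weekly training distance.
df = n − k − 1 = 198 − 3 − 1 = 194.
t* = t_{0.01, 194} = 2.345723.
Margin = t* × SE = 2.345723 × 0.3034 = 0.71169.
CI: -1.2199 ± 0.71169 → (-1.932, -0.508).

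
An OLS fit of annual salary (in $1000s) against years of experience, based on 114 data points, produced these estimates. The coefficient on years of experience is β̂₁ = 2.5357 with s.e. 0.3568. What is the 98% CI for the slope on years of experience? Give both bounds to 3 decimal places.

df = n − 2 = 114 − 2 = 112.
t* = t_{0.01, 112} = 2.360104.
Margin = t* × SE = 2.360104 × 0.3568 = 0.84209.
CI: 2.5357 ± 0.84209 → (1.694, 3.378).
With 98% confidence, each one-unit increase in years of experience is associated with a change of between 1.694 and 3.378 $1000s in annual salary.

(1.694, 3.378)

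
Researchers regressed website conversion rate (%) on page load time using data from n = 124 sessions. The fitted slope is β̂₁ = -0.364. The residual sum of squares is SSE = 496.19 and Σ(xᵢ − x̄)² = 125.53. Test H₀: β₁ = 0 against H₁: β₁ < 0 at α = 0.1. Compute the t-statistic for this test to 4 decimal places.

MSE = SSE/(n − 2) = 496.19/122 = 4.06713.
SE(β̂₁) = √(MSE/Sₓₓ) = √(4.06713/125.53) = 0.179999.
t = -0.364 / 0.179999 = -2.0222.
df = n − 2 = 122.
One-sided p ≈ 0.0227, which is < 0.1, so reject H₀.
There is evidence that the true slope on page load time is negative.

t = -2.0222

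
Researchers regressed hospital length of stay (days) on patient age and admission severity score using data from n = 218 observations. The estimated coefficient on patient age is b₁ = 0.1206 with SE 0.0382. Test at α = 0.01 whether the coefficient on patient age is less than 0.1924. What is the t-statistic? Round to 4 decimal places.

t = -1.8796

H₀: β₁ = 0.1924 vs H₁: β₁ < 0.1924.
t = (b₁ − β₁⁰)/SE = (0.1206 − 0.1924) / 0.0382 = -1.8796.
df = n − k − 1 = 218 − 2 − 1 = 215.
One-sided p ≈ 0.0308, which is ≥ 0.01, so fail to reject H₀.
The data do not give significant evidence that the true slope on patient age is below 0.1924 days per unit, holding the other predictors fixed.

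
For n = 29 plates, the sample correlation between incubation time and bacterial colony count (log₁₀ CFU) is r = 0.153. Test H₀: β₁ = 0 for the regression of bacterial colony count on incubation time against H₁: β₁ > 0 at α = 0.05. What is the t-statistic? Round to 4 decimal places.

t = 0.8045

t = r·√(n − 2)/√(1 − r²) = 0.153·√27/√0.976591 = 0.8045.
df = n − 2 = 27.
One-sided p ≈ 0.2141, which is ≥ 0.05, so fail to reject H₀.
The data do not give significant evidence of a linear association between incubation time and bacterial colony count.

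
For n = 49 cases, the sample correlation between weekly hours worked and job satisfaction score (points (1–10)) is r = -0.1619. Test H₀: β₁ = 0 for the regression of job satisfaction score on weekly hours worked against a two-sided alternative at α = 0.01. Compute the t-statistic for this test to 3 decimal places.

t = -1.125

t = r·√(n − 2)/√(1 − r²) = -0.1619·√47/√0.973788 = -1.125.
df = n − 2 = 47.
Two-sided p ≈ 0.2664, which is ≥ 0.01, so fail to reject H₀.
The data do not give significant evidence of a linear association between weekly hours worked and job satisfaction score.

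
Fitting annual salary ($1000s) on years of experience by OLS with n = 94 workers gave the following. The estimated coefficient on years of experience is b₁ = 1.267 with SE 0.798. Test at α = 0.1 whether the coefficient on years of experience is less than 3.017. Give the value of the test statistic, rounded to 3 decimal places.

H₀: β₁ = 3.017 vs H₁: β₁ < 3.017.
t = (b₁ − β₁⁰)/SE = (1.267 − 3.017) / 0.798 = -2.193.
df = n − 2 = 94 − 2 = 92.
One-sided p ≈ 0.0154, which is < 0.1, so reject H₀.
There is evidence that the true slope on years of experience is below 3.017 $1000s per unit.

t = -2.193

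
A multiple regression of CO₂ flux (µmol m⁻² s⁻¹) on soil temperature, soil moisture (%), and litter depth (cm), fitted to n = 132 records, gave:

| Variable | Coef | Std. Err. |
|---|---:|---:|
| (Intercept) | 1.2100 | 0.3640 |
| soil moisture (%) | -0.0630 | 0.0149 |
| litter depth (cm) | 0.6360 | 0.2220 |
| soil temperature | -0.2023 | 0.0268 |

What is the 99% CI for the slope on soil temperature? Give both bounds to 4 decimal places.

(-0.2724, -0.1322)

Read off: b = -0.2023, SE = 0.0268 for soil temperature.
df = n − k − 1 = 132 − 3 − 1 = 128.
t* = t_{0.005, 128} = 2.614785.
Margin = t* × SE = 2.614785 × 0.0268 = 0.070076.
CI: -0.2023 ± 0.070076 → (-0.2724, -0.1322).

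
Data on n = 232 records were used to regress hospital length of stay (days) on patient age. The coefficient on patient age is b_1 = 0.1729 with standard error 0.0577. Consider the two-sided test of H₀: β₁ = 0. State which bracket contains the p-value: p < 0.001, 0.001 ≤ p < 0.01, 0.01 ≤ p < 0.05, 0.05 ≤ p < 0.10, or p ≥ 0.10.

t = 0.1729 / 0.0577 = 2.997.
df = n − 2 = 232 − 2 = 230.
Two-sided p = 2·P(T_{230} > |t|) ≈ 0.0030.
So 0.001 ≤ p < 0.01.

0.001 ≤ p < 0.01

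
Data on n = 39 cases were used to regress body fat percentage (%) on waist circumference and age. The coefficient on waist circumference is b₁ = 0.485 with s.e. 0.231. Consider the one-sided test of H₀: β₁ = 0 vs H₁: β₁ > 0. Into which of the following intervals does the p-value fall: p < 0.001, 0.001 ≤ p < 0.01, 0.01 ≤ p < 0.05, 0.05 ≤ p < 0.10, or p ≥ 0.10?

0.01 ≤ p < 0.05

t = 0.485 / 0.231 = 2.100.
df = n − k − 1 = 39 − 2 − 1 = 36.
One-sided p = P(T_{36} > t) ≈ 0.0214.
So 0.01 ≤ p < 0.05.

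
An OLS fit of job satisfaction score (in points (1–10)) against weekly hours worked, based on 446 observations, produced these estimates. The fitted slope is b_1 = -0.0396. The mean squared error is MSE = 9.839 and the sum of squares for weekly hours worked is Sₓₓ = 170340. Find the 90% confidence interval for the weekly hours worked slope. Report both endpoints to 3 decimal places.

SE(b_1) = √(MSE/Sₓₓ) = √(9.839/170340) = 0.00760006.
df = n − 2 = 444.
t* = t_{0.05, 444} = 1.648293.
Margin = t* × SE = 1.648293 × 0.00760006 = 0.01253.
CI: -0.0396 ± 0.01253 → (-0.052, -0.027).
With 90% confidence, each one-unit increase in weekly hours worked is associated with a change of between -0.052 and -0.027 points (1–10) in job satisfaction score.

(-0.052, -0.027)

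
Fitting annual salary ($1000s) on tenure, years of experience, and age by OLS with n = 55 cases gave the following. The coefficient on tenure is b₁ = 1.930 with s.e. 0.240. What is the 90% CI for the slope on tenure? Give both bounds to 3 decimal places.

(1.528, 2.332)

df = n − k − 1 = 55 − 3 − 1 = 51.
t* = t_{0.05, 51} = 1.675285.
Margin = t* × SE = 1.675285 × 0.240 = 0.40207.
CI: 1.930 ± 0.40207 → (1.528, 2.332).
With 90% confidence, each one-unit increase in tenure is associated with a change of between 1.528 and 2.332 $1000s in annual salary, holding the other predictors fixed.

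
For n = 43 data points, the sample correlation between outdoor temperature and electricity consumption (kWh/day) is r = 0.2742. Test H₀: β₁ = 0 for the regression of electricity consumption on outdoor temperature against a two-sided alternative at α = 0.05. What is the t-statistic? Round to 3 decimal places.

t = r·√(n − 2)/√(1 − r²) = 0.2742·√41/√0.924814 = 1.826.
df = n − 2 = 41.
Two-sided p ≈ 0.0752, which is ≥ 0.05, so fail to reject H₀.
The data do not give significant evidence of a linear association between outdoor temperature and electricity consumption.

t = 1.826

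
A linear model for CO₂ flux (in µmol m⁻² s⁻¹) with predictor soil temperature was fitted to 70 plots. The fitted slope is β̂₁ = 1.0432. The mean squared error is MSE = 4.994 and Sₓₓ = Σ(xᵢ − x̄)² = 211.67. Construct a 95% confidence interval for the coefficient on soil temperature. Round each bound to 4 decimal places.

(0.7367, 1.3497)

SE(β̂₁) = √(MSE/Sₓₓ) = √(4.994/211.67) = 0.153601.
df = n − 2 = 68.
t* = t_{0.025, 68} = 1.995469.
Margin = t* × SE = 1.995469 × 0.153601 = 0.306506.
CI: 1.0432 ± 0.306506 → (0.7367, 1.3497).
With 95% confidence, each one-unit increase in soil temperature is associated with a change of between 0.7367 and 1.3497 µmol m⁻² s⁻¹ in CO₂ flux.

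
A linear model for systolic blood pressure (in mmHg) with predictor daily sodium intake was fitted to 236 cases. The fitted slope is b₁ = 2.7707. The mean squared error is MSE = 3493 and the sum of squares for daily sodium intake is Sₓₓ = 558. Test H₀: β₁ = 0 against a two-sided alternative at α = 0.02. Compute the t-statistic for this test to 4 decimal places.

t = 1.1074

SE(b₁) = √(MSE/Sₓₓ) = √(3493/558) = 2.50197.
t = 2.7707 / 2.50197 = 1.1074.
df = n − 2 = 234.
Two-sided p ≈ 0.2693, which is ≥ 0.02, so fail to reject H₀.
The data do not give significant evidence of an association between daily sodium intake and systolic blood pressure.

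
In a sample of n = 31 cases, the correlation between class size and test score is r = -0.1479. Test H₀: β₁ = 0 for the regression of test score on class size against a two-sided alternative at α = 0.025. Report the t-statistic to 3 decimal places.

t = r·√(n − 2)/√(1 − r²) = -0.1479·√29/√0.978126 = -0.805.
df = n − 2 = 29.
Two-sided p ≈ 0.4272, which is ≥ 0.025, so fail to reject H₀.
The data do not give significant evidence of a linear association between class size and test score.

t = -0.805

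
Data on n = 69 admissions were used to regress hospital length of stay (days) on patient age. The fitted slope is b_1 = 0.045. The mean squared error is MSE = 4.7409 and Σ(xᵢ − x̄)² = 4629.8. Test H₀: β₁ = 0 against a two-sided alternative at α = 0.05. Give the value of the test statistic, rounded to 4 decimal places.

SE(b_1) = √(MSE/Sₓₓ) = √(4.7409/4629.8) = 0.0319999.
t = 0.045 / 0.0319999 = 1.4063.
df = n − 2 = 67.
Two-sided p ≈ 0.1643, which is ≥ 0.05, so fail to reject H₀.
The data do not give significant evidence of an association between patient age and hospital length of stay.

t = 1.4063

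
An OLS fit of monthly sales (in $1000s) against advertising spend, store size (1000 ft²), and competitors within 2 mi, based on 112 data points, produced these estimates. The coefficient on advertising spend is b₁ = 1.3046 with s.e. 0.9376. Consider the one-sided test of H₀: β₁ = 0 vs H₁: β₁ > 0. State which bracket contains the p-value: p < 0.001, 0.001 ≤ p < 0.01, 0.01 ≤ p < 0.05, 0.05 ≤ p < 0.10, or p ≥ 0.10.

0.05 ≤ p < 0.10

t = 1.3046 / 0.9376 = 1.391.
df = n − k − 1 = 112 − 3 − 1 = 108.
One-sided p = P(T_{108} > t) ≈ 0.0835.
So 0.05 ≤ p < 0.10.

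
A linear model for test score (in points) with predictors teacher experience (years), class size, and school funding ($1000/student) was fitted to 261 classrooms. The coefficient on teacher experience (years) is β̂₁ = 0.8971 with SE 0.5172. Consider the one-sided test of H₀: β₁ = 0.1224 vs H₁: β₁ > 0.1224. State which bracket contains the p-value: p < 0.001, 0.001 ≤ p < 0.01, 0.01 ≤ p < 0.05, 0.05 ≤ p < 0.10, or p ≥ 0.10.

0.05 ≤ p < 0.10

t = (0.8971 − 0.1224) / 0.5172 = 1.498.
df = n − k − 1 = 261 − 3 − 1 = 257.
One-sided p = P(T_{257} > t) ≈ 0.0677.
So 0.05 ≤ p < 0.10.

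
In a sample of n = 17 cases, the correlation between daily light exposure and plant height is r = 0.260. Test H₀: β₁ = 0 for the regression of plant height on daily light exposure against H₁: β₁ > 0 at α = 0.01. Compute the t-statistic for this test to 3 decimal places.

t = r·√(n − 2)/√(1 − r²) = 0.260·√15/√0.9324 = 1.043.
df = n − 2 = 15.
One-sided p ≈ 0.1568, which is ≥ 0.01, so fail to reject H₀.
The data do not give significant evidence of a linear association between daily light exposure and plant height.

t = 1.043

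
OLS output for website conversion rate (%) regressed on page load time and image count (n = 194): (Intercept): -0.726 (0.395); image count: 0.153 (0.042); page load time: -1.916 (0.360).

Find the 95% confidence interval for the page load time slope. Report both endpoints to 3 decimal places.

(-2.626, -1.206)

Read off: b = -1.916, SE = 0.360 for page load time.
df = n − k − 1 = 194 − 2 − 1 = 191.
t* = t_{0.025, 191} = 1.972462.
Margin = t* × SE = 1.972462 × 0.360 = 0.71009.
CI: -1.916 ± 0.71009 → (-2.626, -1.206).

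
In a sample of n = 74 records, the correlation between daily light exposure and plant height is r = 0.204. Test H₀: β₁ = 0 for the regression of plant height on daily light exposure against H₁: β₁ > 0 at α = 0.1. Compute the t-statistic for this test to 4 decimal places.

t = 1.7682

t = r·√(n − 2)/√(1 − r²) = 0.204·√72/√0.958384 = 1.7682.
df = n − 2 = 72.
One-sided p ≈ 0.0406, which is < 0.1, so reject H₀.
There is evidence of a linear association between daily light exposure and plant height.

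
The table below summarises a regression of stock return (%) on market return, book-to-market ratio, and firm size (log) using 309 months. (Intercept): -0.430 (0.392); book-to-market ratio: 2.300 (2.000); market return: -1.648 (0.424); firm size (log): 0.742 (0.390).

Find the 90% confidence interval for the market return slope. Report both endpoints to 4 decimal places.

Read off: b = -1.648, SE = 0.424 for market return.
df = n − k − 1 = 309 − 3 − 1 = 305.
t* = t_{0.05, 305} = 1.649865.
Margin = t* × SE = 1.649865 × 0.424 = 0.699543.
CI: -1.648 ± 0.699543 → (-2.3475, -0.9485).

(-2.3475, -0.9485)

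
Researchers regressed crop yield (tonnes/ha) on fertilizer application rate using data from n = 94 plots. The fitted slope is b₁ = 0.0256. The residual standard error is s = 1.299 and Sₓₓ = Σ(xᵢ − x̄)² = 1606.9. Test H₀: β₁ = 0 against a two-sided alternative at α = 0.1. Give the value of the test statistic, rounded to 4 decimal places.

t = 0.7900

SE(b₁) = s/√Sₓₓ = 1.299/√1606.9 = 0.0324052.
t = 0.0256 / 0.0324052 = 0.7900.
df = n − 2 = 92.
Two-sided p ≈ 0.4316, which is ≥ 0.1, so fail to reject H₀.
The data do not give significant evidence of an association between fertilizer application rate and crop yield.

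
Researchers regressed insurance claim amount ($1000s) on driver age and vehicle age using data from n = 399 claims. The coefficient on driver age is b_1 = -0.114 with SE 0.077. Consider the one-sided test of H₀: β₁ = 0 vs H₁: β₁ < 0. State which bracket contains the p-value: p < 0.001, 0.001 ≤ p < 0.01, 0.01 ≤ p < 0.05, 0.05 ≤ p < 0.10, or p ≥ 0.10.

0.05 ≤ p < 0.10

t = -0.114 / 0.077 = -1.481.
df = n − k − 1 = 399 − 2 − 1 = 396.
One-sided p = P(T_{396} < t) ≈ 0.0698.
So 0.05 ≤ p < 0.10.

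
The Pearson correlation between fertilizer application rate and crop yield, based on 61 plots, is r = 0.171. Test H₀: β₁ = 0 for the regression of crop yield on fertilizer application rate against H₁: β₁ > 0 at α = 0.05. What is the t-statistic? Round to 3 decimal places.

t = r·√(n − 2)/√(1 − r²) = 0.171·√59/√0.970759 = 1.333.
df = n − 2 = 59.
One-sided p ≈ 0.0938, which is ≥ 0.05, so fail to reject H₀.
The data do not give significant evidence of a linear association between fertilizer application rate and crop yield.

t = 1.333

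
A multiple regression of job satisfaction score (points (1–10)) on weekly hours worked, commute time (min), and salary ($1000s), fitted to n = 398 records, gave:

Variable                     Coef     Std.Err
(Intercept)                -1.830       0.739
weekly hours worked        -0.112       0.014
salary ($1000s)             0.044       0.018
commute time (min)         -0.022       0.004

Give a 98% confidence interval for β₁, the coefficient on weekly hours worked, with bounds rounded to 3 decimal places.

(-0.145, -0.079)

Read off: b = -0.112, SE = 0.014 for weekly hours worked.
df = n − k − 1 = 398 − 3 − 1 = 394.
t* = t_{0.01, 394} = 2.335849.
Margin = t* × SE = 2.335849 × 0.014 = 0.03270.
CI: -0.112 ± 0.03270 → (-0.145, -0.079).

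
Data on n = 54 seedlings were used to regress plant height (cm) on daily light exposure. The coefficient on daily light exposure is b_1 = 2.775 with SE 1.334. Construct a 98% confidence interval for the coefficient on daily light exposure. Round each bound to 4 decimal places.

df = n − 2 = 54 − 2 = 52.
t* = t_{0.01, 52} = 2.400225.
Margin = t* × SE = 2.400225 × 1.334 = 3.201900.
CI: 2.775 ± 3.201900 → (-0.4269, 5.9769).
With 98% confidence, each one-unit increase in daily light exposure is associated with a change of between -0.4269 and 5.9769 cm in plant height.

(-0.4269, 5.9769)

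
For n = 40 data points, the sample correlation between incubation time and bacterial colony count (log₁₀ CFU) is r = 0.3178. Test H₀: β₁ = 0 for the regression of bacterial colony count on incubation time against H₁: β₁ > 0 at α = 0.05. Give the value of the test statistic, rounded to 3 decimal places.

t = 2.066

t = r·√(n − 2)/√(1 − r²) = 0.3178·√38/√0.899003 = 2.066.
df = n − 2 = 38.
One-sided p ≈ 0.0228, which is < 0.05, so reject H₀.
There is evidence of a linear association between incubation time and bacterial colony count.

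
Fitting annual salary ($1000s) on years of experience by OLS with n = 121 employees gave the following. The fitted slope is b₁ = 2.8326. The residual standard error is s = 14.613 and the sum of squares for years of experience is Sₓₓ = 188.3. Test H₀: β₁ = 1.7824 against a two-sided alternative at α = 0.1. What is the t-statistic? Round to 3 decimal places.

SE(b₁) = s/√Sₓₓ = 14.613/√188.3 = 1.06491.
t = (2.8326 − 1.7824) / 1.06491 = 0.986.
df = n − 2 = 119.
Two-sided p ≈ 0.3260, which is ≥ 0.1, so fail to reject H₀.
The data are consistent with a true slope of 1.7824 $1000s per unit of years of experience.

t = 0.986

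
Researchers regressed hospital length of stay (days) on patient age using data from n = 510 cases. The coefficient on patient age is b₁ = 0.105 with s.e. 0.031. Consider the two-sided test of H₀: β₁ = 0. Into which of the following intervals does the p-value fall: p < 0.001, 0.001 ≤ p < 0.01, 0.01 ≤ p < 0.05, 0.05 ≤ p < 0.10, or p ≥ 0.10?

p < 0.001

t = 0.105 / 0.031 = 3.387.
df = n − 2 = 510 − 2 = 508.
Two-sided p = 2·P(T_{508} > |t|) ≈ 0.0008.
So p < 0.001.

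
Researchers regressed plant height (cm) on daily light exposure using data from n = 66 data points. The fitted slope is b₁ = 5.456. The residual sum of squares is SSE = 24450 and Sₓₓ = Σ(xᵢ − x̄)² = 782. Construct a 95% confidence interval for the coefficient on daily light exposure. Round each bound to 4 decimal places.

(4.0597, 6.8523)

MSE = SSE/(n − 2) = 24450/64 = 382.031.
SE(b₁) = √(MSE/Sₓₓ) = √(382.031/782) = 0.69895.
df = n − 2 = 64.
t* = t_{0.025, 64} = 1.99773.
Margin = t* × SE = 1.99773 × 0.69895 = 1.396313.
CI: 5.456 ± 1.396313 → (4.0597, 6.8523).
With 95% confidence, each one-unit increase in daily light exposure is associated with a change of between 4.0597 and 6.8523 cm in plant height.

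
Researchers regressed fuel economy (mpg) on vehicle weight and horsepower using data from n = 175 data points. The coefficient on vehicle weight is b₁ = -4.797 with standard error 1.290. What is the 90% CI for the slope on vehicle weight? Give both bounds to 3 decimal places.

(-6.930, -2.664)

df = n − k − 1 = 175 − 2 − 1 = 172.
t* = t_{0.05, 172} = 1.653761.
Margin = t* × SE = 1.653761 × 1.290 = 2.13335.
CI: -4.797 ± 2.13335 → (-6.930, -2.664).
With 90% confidence, each one-unit increase in vehicle weight is associated with a change of between -6.930 and -2.664 mpg in fuel economy, holding the other predictors fixed.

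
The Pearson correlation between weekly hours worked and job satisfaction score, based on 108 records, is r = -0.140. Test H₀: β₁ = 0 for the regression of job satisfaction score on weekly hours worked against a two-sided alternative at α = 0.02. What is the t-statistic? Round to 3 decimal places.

t = r·√(n − 2)/√(1 − r²) = -0.140·√106/√0.9804 = -1.456.
df = n − 2 = 106.
Two-sided p ≈ 0.1484, which is ≥ 0.02, so fail to reject H₀.
The data do not give significant evidence of a linear association between weekly hours worked and job satisfaction score.

t = -1.456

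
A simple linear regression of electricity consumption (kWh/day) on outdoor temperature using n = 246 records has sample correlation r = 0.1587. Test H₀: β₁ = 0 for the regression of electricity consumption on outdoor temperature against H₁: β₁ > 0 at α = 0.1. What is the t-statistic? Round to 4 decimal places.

t = 2.5108

t = r·√(n − 2)/√(1 − r²) = 0.1587·√244/√0.974814 = 2.5108.
df = n − 2 = 244.
One-sided p ≈ 0.0063, which is < 0.1, so reject H₀.
There is evidence of a linear association between outdoor temperature and electricity consumption.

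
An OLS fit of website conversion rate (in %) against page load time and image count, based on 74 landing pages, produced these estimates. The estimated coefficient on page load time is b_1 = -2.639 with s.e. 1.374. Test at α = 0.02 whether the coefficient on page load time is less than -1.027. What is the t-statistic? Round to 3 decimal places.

t = -1.173

H₀: β₁ = -1.027 vs H₁: β₁ < -1.027.
t = (b_1 − β₁⁰)/SE = (-2.639 − (-1.027)) / 1.374 = -1.173.
df = n − k − 1 = 74 − 2 − 1 = 71.
One-sided p ≈ 0.1223, which is ≥ 0.02, so fail to reject H₀.
The data do not give significant evidence that the true slope on page load time is below -1.027 % per unit, holding the other predictors fixed.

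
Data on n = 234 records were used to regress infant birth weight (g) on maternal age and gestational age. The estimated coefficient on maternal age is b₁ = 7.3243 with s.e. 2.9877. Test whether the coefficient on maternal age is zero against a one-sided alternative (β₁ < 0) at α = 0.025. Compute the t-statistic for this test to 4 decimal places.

H₀: β₁ = 0 vs H₁: β₁ < 0.
t = (b₁ − β₁⁰)/SE = 7.3243 / 2.9877 = 2.4515.
df = n − k − 1 = 234 − 2 − 1 = 231.
One-sided p ≈ 0.9925, which is ≥ 0.025, so fail to reject H₀.
The data do not give significant evidence that the true slope on maternal age is negative, holding the other predictors fixed.

t = 2.4515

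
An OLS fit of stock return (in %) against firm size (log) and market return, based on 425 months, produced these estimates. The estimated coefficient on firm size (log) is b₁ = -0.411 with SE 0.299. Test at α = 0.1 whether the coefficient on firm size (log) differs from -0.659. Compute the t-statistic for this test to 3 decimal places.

t = 0.829

H₀: β₁ = -0.659 vs H₁: β₁ ≠ -0.659.
t = (b₁ − β₁⁰)/SE = (-0.411 − (-0.659)) / 0.299 = 0.829.
df = n − k − 1 = 425 − 2 − 1 = 422.
Two-sided p ≈ 0.4073, which is ≥ 0.1, so fail to reject H₀.
The data are consistent with a true slope of -0.659 % per unit of firm size (log), holding the other predictors fixed.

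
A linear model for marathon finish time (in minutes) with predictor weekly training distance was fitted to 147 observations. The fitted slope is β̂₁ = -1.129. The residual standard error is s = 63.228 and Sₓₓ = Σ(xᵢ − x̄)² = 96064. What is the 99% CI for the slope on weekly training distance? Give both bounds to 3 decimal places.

SE(β̂₁) = s/√Sₓₓ = 63.228/√96064 = 0.204.
df = n − 2 = 145.
t* = t_{0.005, 145} = 2.610161.
Margin = t* × SE = 2.610161 × 0.204 = 0.53247.
CI: -1.129 ± 0.53247 → (-1.661, -0.597).
With 99% confidence, each one-unit increase in weekly training distance is associated with a change of between -1.661 and -0.597 minutes in marathon finish time.

(-1.661, -0.597)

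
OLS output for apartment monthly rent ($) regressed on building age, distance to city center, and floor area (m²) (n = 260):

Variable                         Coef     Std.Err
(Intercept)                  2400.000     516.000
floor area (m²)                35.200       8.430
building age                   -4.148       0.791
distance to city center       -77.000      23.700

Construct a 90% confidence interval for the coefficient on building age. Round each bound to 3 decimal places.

Read off: b = -4.148, SE = 0.791 for building age.
df = n − k − 1 = 260 − 3 − 1 = 256.
t* = t_{0.05, 256} = 1.650828.
Margin = t* × SE = 1.650828 × 0.791 = 1.30580.
CI: -4.148 ± 1.30580 → (-5.454, -2.842).

(-5.454, -2.842)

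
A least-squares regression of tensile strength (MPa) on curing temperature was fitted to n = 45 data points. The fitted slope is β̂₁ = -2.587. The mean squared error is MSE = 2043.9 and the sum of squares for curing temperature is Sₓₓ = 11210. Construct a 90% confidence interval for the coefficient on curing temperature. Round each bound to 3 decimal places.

(-3.305, -1.869)

SE(β̂₁) = √(MSE/Sₓₓ) = √(2043.9/11210) = 0.426999.
df = n − 2 = 43.
t* = t_{0.05, 43} = 1.681071.
Margin = t* × SE = 1.681071 × 0.426999 = 0.71782.
CI: -2.587 ± 0.71782 → (-3.305, -1.869).
With 90% confidence, each one-unit increase in curing temperature is associated with a change of between -3.305 and -1.869 MPa in tensile strength.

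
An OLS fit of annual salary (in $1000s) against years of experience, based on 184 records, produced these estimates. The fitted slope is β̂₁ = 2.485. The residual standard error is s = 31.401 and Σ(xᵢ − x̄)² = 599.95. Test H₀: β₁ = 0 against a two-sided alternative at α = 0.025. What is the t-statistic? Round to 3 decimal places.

SE(β̂₁) = s/√Sₓₓ = 31.401/√599.95 = 1.28199.
t = 2.485 / 1.28199 = 1.938.
df = n − 2 = 182.
Two-sided p ≈ 0.0541, which is ≥ 0.025, so fail to reject H₀.
The data do not give significant evidence of an association between years of experience and annual salary.

t = 1.938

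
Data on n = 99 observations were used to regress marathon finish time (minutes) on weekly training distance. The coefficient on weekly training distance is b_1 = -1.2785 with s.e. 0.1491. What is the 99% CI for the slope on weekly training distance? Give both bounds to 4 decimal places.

(-1.6703, -0.8867)

df = n − 2 = 99 − 2 = 97.
t* = t_{0.005, 97} = 2.627468.
Margin = t* × SE = 2.627468 × 0.1491 = 0.391755.
CI: -1.2785 ± 0.391755 → (-1.6703, -0.8867).
With 99% confidence, each one-unit increase in weekly training distance is associated with a change of between -1.6703 and -0.8867 minutes in marathon finish time.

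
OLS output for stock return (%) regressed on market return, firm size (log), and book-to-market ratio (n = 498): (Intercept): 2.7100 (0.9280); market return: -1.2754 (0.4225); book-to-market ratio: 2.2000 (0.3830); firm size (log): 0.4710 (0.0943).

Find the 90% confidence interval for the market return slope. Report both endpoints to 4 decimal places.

Read off: b = -1.2754, SE = 0.4225 for market return.
df = n − k − 1 = 498 − 3 − 1 = 494.
t* = t_{0.05, 494} = 1.647944.
Margin = t* × SE = 1.647944 × 0.4225 = 0.696256.
CI: -1.2754 ± 0.696256 → (-1.9717, -0.5791).

(-1.9717, -0.5791)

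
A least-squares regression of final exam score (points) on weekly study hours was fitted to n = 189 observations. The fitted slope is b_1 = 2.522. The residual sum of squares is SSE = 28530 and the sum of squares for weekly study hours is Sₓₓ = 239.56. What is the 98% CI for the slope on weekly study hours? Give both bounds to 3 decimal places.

(0.649, 4.395)

MSE = SSE/(n − 2) = 28530/187 = 152.567.
SE(b_1) = √(MSE/Sₓₓ) = √(152.567/239.56) = 0.798037.
df = n − 2 = 187.
t* = t_{0.01, 187} = 2.346454.
Margin = t* × SE = 2.346454 × 0.798037 = 1.87256.
CI: 2.522 ± 1.87256 → (0.649, 4.395).
With 98% confidence, each one-unit increase in weekly study hours is associated with a change of between 0.649 and 4.395 points in final exam score.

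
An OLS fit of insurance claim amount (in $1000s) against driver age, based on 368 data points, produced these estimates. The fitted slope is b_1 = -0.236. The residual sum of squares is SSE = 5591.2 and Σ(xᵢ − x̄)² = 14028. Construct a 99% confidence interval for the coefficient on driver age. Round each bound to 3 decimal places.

(-0.321, -0.151)

MSE = SSE/(n − 2) = 5591.2/366 = 15.2765.
SE(b_1) = √(MSE/Sₓₓ) = √(15.2765/14028) = 0.033.
df = n − 2 = 366.
t* = t_{0.005, 366} = 2.589329.
Margin = t* × SE = 2.589329 × 0.033 = 0.08545.
CI: -0.236 ± 0.08545 → (-0.321, -0.151).
With 99% confidence, each one-unit increase in driver age is associated with a change of between -0.321 and -0.151 $1000s in insurance claim amount.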